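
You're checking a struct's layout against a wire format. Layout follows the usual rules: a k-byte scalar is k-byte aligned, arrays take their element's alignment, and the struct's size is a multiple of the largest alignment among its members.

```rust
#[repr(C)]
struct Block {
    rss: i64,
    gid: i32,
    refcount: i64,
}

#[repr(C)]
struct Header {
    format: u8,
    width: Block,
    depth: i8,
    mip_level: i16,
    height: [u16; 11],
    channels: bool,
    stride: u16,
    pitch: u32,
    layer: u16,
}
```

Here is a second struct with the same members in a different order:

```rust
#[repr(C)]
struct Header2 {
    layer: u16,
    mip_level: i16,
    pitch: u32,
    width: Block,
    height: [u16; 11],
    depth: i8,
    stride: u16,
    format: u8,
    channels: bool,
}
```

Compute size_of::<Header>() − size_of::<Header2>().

Block: rss at 0 (size 8, align 8) → ends 8; gid at 8 (size 4, align 4) → ends 12; pad 4 to align 8 for refcount; refcount at 16 (size 8, align 8) → ends 24; total 24 bytes, alignment 8
format at 0 (size 1, align 1) → ends 1
pad 7 to align 8 for width
width at 8 (size 24, align 8) → ends 32
depth at 32 (size 1, align 1) → ends 33
pad 1 to align 2 for mip_level
mip_level at 34 (size 2, align 2) → ends 36
height at 36 (size 22, align 2) → ends 58
channels at 58 (size 1, align 1) → ends 59
pad 1 to align 2 for stride
stride at 60 (size 2, align 2) → ends 62
pad 2 to align 4 for pitch
pitch at 64 (size 4, align 4) → ends 68
layer at 68 (size 2, align 2) → ends 70
tail pad 2 to reach multiple of 8
total 72 bytes, alignment 8
— Header2 —
layer at 0 (size 2, align 2) → ends 2
mip_level at 2 (size 2, align 2) → ends 4
pitch at 4 (size 4, align 4) → ends 8
width at 8 (size 24, align 8) → ends 32
height at 32 (size 22, align 2) → ends 54
depth at 54 (size 1, align 1) → ends 55
pad 1 to align 2 for stride
stride at 56 (size 2, align 2) → ends 58
format at 58 (size 1, align 1) → ends 59
channels at 59 (size 1, align 1) → ends 60
tail pad 4 to reach multiple of 8
total 64 bytes, alignment 8
72 − 64 = 8

8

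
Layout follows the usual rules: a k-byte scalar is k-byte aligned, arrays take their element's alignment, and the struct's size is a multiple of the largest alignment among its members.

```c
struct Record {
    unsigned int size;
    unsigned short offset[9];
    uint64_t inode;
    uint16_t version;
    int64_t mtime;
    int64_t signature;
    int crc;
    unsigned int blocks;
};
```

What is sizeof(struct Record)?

0..4  size  (4B, 4-aligned)
4..22  offset  (18B, 2-aligned)
22..24  -- padding (2B)
24..32  inode  (8B, 8-aligned)
32..34  version  (2B, 2-aligned)
34..40  -- padding (6B)
40..48  mtime  (8B, 8-aligned)
48..56  signature  (8B, 8-aligned)
56..60  crc  (4B, 4-aligned)
60..64  blocks  (4B, 4-aligned)
sizeof = 64, alignof = 8

64 bytes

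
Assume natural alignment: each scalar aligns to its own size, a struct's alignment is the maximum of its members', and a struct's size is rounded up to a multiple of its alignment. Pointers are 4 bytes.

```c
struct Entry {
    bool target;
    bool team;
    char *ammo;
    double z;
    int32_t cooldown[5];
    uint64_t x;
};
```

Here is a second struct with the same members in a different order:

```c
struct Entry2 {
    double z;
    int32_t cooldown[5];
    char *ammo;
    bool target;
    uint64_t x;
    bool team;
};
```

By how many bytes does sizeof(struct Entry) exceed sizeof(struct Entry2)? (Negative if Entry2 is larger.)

-8

@0: target [1B, align 1] → 1
@1: team [1B, align 1] → 2
+2 pad (align 4)
@4: ammo [4B, align 4] → 8
@8: z [8B, align 8] → 16
@16: cooldown [20B, align 4] → 36
+4 pad (align 8)
@40: x [8B, align 8] → 48
size 48, align 8
— Entry2 —
@0: z [8B, align 8] → 8
@8: cooldown [20B, align 4] → 28
@28: ammo [4B, align 4] → 32
@32: target [1B, align 1] → 33
+7 pad (align 8)
@40: x [8B, align 8] → 48
@48: team [1B, align 1] → 49
+7 tail pad (align 8)
size 56, align 8
48 − 56 = -8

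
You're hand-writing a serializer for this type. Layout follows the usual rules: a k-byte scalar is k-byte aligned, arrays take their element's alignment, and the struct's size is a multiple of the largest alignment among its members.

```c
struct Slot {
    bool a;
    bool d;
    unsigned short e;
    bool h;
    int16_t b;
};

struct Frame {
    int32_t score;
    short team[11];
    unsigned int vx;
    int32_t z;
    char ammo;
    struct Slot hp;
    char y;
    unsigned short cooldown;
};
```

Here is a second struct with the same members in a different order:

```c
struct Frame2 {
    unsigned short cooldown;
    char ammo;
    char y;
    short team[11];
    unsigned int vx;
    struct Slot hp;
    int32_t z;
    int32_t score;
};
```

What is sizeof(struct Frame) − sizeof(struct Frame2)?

Slot: 0..1  a  (1B, 1-aligned); 1..2  d  (1B, 1-aligned); 2..4  e  (2B, 2-aligned); 4..5  h  (1B, 1-aligned); 5..6  -- padding (1B); 6..8  b  (2B, 2-aligned); sizeof = 8, alignof = 2
0..4  score  (4B, 4-aligned)
4..26  team  (22B, 2-aligned)
26..28  -- padding (2B)
28..32  vx  (4B, 4-aligned)
32..36  z  (4B, 4-aligned)
36..37  ammo  (1B, 1-aligned)
37..38  -- padding (1B)
38..46  hp  (8B, 2-aligned)
46..47  y  (1B, 1-aligned)
47..48  -- padding (1B)
48..50  cooldown  (2B, 2-aligned)
50..52  -- tail padding (2B)
sizeof = 52, alignof = 4
— Frame2 —
0..2  cooldown  (2B, 2-aligned)
2..3  ammo  (1B, 1-aligned)
3..4  y  (1B, 1-aligned)
4..26  team  (22B, 2-aligned)
26..28  -- padding (2B)
28..32  vx  (4B, 4-aligned)
32..40  hp  (8B, 2-aligned)
40..44  z  (4B, 4-aligned)
44..48  score  (4B, 4-aligned)
sizeof = 48, alignof = 4
52 − 48 = 4

4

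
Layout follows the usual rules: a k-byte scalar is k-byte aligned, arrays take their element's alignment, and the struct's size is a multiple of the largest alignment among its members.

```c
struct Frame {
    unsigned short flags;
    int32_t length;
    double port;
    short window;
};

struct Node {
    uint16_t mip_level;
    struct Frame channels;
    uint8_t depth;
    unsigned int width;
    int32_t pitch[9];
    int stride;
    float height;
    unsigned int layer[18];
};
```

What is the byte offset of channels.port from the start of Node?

16

Frame: 0..2  flags  (2B, 2-aligned); 2..4  -- padding (2B); 4..8  length  (4B, 4-aligned); 8..16  port  (8B, 8-aligned); 16..18  window  (2B, 2-aligned); 18..24  -- tail padding (6B); sizeof = 24, alignof = 8
0..2  mip_level  (2B, 2-aligned)
2..8  -- padding (6B)
8..32  channels  (24B, 8-aligned)
within Frame: port at 8
8 + 8 = 16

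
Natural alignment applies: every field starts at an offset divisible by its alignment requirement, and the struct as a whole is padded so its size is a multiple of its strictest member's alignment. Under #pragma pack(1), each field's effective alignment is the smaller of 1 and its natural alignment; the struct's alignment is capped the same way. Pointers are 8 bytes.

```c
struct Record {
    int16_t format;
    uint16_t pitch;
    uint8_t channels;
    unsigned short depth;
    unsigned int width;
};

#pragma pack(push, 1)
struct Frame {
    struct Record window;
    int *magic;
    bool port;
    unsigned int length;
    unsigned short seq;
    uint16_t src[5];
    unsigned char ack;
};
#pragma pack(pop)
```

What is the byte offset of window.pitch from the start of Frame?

Record: format at 0 (size 2, align 2) → ends 2; pitch at 2 (size 2, align 2) → ends 4; channels at 4 (size 1, align 1) → ends 5; pad 1 to align 2 for depth; depth at 6 (size 2, align 2) → ends 8; width at 8 (size 4, align 4) → ends 12; total 12 bytes, alignment 4
window at 0 (size 12, align 1) → ends 12
within Record: pitch at 2
0 + 2 = 2

2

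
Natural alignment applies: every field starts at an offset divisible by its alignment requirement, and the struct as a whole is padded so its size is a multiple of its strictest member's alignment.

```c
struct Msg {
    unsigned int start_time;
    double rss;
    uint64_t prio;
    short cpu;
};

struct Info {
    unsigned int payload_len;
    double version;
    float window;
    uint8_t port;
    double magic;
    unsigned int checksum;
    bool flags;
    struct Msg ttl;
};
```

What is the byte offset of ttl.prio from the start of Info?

56

Msg: start_time at 0 (size 4, align 4) → ends 4; pad 4 to align 8 for rss; rss at 8 (size 8, align 8) → ends 16; prio at 16 (size 8, align 8) → ends 24; cpu at 24 (size 2, align 2) → ends 26; tail pad 6 to reach multiple of 8; total 32 bytes, alignment 8
payload_len at 0 (size 4, align 4) → ends 4
pad 4 to align 8 for version
version at 8 (size 8, align 8) → ends 16
window at 16 (size 4, align 4) → ends 20
port at 20 (size 1, align 1) → ends 21
pad 3 to align 8 for magic
magic at 24 (size 8, align 8) → ends 32
checksum at 32 (size 4, align 4) → ends 36
flags at 36 (size 1, align 1) → ends 37
pad 3 to align 8 for ttl
ttl at 40 (size 32, align 8) → ends 72
within Msg: prio at 16
40 + 16 = 56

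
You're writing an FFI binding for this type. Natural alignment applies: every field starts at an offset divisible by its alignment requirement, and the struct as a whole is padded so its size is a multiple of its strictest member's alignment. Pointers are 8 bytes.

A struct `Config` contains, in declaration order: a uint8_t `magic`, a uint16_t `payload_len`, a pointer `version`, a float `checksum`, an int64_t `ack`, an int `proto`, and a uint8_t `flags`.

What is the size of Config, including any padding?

40

magic at 0 (size 1, align 1) → ends 1
pad 1 to align 2 for payload_len
payload_len at 2 (size 2, align 2) → ends 4
pad 4 to align 8 for version
version at 8 (size 8, align 8) → ends 16
checksum at 16 (size 4, align 4) → ends 20
pad 4 to align 8 for ack
ack at 24 (size 8, align 8) → ends 32
proto at 32 (size 4, align 4) → ends 36
flags at 36 (size 1, align 1) → ends 37
tail pad 3 to reach multiple of 8
total 40 bytes, alignment 8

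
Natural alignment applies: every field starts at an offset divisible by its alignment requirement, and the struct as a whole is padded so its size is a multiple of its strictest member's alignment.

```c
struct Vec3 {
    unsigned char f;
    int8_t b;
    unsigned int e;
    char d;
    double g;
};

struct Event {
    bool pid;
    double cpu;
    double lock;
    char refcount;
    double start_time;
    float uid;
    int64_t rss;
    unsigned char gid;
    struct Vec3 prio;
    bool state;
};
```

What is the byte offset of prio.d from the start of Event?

72

Vec3: @0: f [1B, align 1] → 1; @1: b [1B, align 1] → 2; +2 pad (align 4); @4: e [4B, align 4] → 8; @8: d [1B, align 1] → 9; +7 pad (align 8); @16: g [8B, align 8] → 24; size 24, align 8
@0: pid [1B, align 1] → 1
+7 pad (align 8)
@8: cpu [8B, align 8] → 16
@16: lock [8B, align 8] → 24
@24: refcount [1B, align 1] → 25
+7 pad (align 8)
@32: start_time [8B, align 8] → 40
@40: uid [4B, align 4] → 44
+4 pad (align 8)
@48: rss [8B, align 8] → 56
@56: gid [1B, align 1] → 57
+7 pad (align 8)
@64: prio [24B, align 8] → 88
within Vec3: d at 8
64 + 8 = 72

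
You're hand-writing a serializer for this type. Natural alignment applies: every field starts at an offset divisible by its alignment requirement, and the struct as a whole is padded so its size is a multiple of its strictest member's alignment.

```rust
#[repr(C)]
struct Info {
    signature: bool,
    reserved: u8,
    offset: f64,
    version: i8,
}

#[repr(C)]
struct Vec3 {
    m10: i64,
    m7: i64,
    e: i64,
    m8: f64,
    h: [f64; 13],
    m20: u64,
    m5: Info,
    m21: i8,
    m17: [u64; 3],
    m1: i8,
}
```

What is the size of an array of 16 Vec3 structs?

Info: @0: signature [1B, align 1] → 1; @1: reserved [1B, align 1] → 2; +6 pad (align 8); @8: offset [8B, align 8] → 16; @16: version [1B, align 1] → 17; +7 tail pad (align 8); size 24, align 8
@0: m10 [8B, align 8] → 8
@8: m7 [8B, align 8] → 16
@16: e [8B, align 8] → 24
@24: m8 [8B, align 8] → 32
@32: h [104B, align 8] → 136
@136: m20 [8B, align 8] → 144
@144: m5 [24B, align 8] → 168
@168: m21 [1B, align 1] → 169
+7 pad (align 8)
@176: m17 [24B, align 8] → 200
@200: m1 [1B, align 1] → 201
+7 tail pad (align 8)
size 208, align 8
array of 16: 16 × 208 = 3328

3328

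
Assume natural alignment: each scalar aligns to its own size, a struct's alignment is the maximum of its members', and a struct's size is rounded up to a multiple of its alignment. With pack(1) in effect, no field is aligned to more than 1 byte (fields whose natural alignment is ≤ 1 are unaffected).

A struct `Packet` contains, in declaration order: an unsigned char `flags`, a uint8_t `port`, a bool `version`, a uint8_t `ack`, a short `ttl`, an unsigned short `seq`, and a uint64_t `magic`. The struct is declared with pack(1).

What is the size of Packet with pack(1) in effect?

0..1  flags  (1B, 1-aligned)
1..2  port  (1B, 1-aligned)
2..3  version  (1B, 1-aligned)
3..4  ack  (1B, 1-aligned)
4..6  ttl  (2B, 1-aligned)
6..8  seq  (2B, 1-aligned)
8..16  magic  (8B, 1-aligned)
sizeof = 16, alignof = 1

16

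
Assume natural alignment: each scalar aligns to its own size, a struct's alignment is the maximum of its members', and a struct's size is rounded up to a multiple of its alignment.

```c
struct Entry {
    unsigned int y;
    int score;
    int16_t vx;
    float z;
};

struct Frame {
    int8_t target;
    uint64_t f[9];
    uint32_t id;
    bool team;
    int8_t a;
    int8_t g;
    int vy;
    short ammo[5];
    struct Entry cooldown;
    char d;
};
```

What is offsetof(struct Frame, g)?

Entry: @0: y [4B, align 4] → 4; @4: score [4B, align 4] → 8; @8: vx [2B, align 2] → 10; +2 pad (align 4); @12: z [4B, align 4] → 16; size 16, align 4
@0: target [1B, align 1] → 1
+7 pad (align 8)
@8: f [72B, align 8] → 80
@80: id [4B, align 4] → 84
@84: team [1B, align 1] → 85
@85: a [1B, align 1] → 86
@86: g [1B, align 1] → 87

86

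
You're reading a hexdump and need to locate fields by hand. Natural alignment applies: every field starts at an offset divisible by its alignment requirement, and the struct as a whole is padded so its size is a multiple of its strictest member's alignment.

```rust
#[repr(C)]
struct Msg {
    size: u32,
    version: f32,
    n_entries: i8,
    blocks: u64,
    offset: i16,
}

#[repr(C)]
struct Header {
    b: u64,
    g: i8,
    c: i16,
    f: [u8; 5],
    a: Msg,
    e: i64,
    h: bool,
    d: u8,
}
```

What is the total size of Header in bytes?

72

Msg: size at 0 (size 4, align 4) → ends 4; version at 4 (size 4, align 4) → ends 8; n_entries at 8 (size 1, align 1) → ends 9; pad 7 to align 8 for blocks; blocks at 16 (size 8, align 8) → ends 24; offset at 24 (size 2, align 2) → ends 26; tail pad 6 to reach multiple of 8; total 32 bytes, alignment 8
b at 0 (size 8, align 8) → ends 8
g at 8 (size 1, align 1) → ends 9
pad 1 to align 2 for c
c at 10 (size 2, align 2) → ends 12
f at 12 (size 5, align 1) → ends 17
pad 7 to align 8 for a
a at 24 (size 32, align 8) → ends 56
e at 56 (size 8, align 8) → ends 64
h at 64 (size 1, align 1) → ends 65
d at 65 (size 1, align 1) → ends 66
tail pad 6 to reach multiple of 8
total 72 bytes, alignment 8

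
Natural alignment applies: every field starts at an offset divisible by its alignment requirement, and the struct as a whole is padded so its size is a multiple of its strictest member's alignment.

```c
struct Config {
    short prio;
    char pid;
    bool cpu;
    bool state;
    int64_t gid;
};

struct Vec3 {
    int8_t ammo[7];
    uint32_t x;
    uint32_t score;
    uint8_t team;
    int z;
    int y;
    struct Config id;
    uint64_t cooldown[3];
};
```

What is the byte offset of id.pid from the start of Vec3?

34

Config: 0..2  prio  (2B, 2-aligned); 2..3  pid  (1B, 1-aligned); 3..4  cpu  (1B, 1-aligned); 4..5  state  (1B, 1-aligned); 5..8  -- padding (3B); 8..16  gid  (8B, 8-aligned); sizeof = 16, alignof = 8
0..7  ammo  (7B, 1-aligned)
7..8  -- padding (1B)
8..12  x  (4B, 4-aligned)
12..16  score  (4B, 4-aligned)
16..17  team  (1B, 1-aligned)
17..20  -- padding (3B)
20..24  z  (4B, 4-aligned)
24..28  y  (4B, 4-aligned)
28..32  -- padding (4B)
32..48  id  (16B, 8-aligned)
within Config: pid at 2
32 + 2 = 34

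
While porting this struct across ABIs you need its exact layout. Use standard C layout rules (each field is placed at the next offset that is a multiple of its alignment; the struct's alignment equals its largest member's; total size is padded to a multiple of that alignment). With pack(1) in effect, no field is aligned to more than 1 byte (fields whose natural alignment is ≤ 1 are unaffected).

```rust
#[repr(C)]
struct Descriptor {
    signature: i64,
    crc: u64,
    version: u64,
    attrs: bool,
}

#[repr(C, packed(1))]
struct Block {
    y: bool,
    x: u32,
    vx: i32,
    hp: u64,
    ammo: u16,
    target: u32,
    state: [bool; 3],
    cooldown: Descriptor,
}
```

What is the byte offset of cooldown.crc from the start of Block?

34

Descriptor: @0: signature [8B, align 8] → 8; @8: crc [8B, align 8] → 16; @16: version [8B, align 8] → 24; @24: attrs [1B, align 1] → 25; +7 tail pad (align 8); size 32, align 8
@0: y [1B, align 1] → 1
@1: x [4B, align 1] → 5
@5: vx [4B, align 1] → 9
@9: hp [8B, align 1] → 17
@17: ammo [2B, align 1] → 19
@19: target [4B, align 1] → 23
@23: state [3B, align 1] → 26
@26: cooldown [32B, align 1] → 58
within Descriptor: crc at 8
26 + 8 = 34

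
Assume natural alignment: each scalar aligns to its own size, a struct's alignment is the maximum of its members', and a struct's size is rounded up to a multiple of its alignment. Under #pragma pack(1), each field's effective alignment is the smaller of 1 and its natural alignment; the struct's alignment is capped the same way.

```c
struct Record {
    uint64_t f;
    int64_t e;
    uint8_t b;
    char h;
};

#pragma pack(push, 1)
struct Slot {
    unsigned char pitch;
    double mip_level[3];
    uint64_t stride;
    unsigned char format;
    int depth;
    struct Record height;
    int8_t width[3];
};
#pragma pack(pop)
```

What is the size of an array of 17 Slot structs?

1105

Record: @0: f [8B, align 8] → 8; @8: e [8B, align 8] → 16; @16: b [1B, align 1] → 17; @17: h [1B, align 1] → 18; +6 tail pad (align 8); size 24, align 8
@0: pitch [1B, align 1] → 1
@1: mip_level [24B, align 1] → 25
@25: stride [8B, align 1] → 33
@33: format [1B, align 1] → 34
@34: depth [4B, align 1] → 38
@38: height [24B, align 1] → 62
@62: width [3B, align 1] → 65
size 65, align 1
array of 17: 17 × 65 = 1105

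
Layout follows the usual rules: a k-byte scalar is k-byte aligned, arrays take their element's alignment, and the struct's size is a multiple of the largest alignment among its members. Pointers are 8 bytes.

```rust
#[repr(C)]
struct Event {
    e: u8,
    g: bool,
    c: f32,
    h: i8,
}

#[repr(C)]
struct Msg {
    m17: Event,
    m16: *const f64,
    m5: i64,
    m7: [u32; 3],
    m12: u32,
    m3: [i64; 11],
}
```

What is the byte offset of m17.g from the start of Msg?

Event: @0: e [1B, align 1] → 1; @1: g [1B, align 1] → 2; +2 pad (align 4); @4: c [4B, align 4] → 8; @8: h [1B, align 1] → 9; +3 tail pad (align 4); size 12, align 4
@0: m17 [12B, align 4] → 12
within Event: g at 1
0 + 1 = 1

1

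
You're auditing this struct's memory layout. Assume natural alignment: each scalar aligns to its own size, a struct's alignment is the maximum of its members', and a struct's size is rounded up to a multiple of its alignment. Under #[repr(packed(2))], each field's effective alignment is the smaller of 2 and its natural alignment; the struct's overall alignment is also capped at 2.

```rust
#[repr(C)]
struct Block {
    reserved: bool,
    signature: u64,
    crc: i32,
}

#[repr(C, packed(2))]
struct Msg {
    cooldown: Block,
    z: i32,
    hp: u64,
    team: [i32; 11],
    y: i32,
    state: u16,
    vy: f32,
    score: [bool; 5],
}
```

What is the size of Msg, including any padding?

96

Block: reserved at 0 (size 1, align 1) → ends 1; pad 7 to align 8 for signature; signature at 8 (size 8, align 8) → ends 16; crc at 16 (size 4, align 4) → ends 20; tail pad 4 to reach multiple of 8; total 24 bytes, alignment 8
cooldown at 0 (size 24, align 2) → ends 24
z at 24 (size 4, align 2) → ends 28
hp at 28 (size 8, align 2) → ends 36
team at 36 (size 44, align 2) → ends 80
y at 80 (size 4, align 2) → ends 84
state at 84 (size 2, align 2) → ends 86
vy at 86 (size 4, align 2) → ends 90
score at 90 (size 5, align 1) → ends 95
tail pad 1 to reach multiple of 2
total 96 bytes, alignment 2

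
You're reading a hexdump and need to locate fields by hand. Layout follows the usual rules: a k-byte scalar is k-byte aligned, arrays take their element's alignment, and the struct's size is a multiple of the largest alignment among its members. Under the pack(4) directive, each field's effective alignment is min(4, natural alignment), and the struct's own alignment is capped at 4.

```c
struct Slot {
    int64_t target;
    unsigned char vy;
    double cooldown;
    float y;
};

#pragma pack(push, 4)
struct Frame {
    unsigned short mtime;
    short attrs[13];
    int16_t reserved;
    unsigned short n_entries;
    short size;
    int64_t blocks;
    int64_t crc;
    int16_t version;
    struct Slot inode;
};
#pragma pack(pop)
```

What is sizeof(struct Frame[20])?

1760

Slot: @0: target [8B, align 8] → 8; @8: vy [1B, align 1] → 9; +7 pad (align 8); @16: cooldown [8B, align 8] → 24; @24: y [4B, align 4] → 28; +4 tail pad (align 8); size 32, align 8
@0: mtime [2B, align 2] → 2
@2: attrs [26B, align 2] → 28
@28: reserved [2B, align 2] → 30
@30: n_entries [2B, align 2] → 32
@32: size [2B, align 2] → 34
+2 pad (align 4)
@36: blocks [8B, align 4] → 44
@44: crc [8B, align 4] → 52
@52: version [2B, align 2] → 54
+2 pad (align 4)
@56: inode [32B, align 4] → 88
size 88, align 4
array of 20: 20 × 88 = 1760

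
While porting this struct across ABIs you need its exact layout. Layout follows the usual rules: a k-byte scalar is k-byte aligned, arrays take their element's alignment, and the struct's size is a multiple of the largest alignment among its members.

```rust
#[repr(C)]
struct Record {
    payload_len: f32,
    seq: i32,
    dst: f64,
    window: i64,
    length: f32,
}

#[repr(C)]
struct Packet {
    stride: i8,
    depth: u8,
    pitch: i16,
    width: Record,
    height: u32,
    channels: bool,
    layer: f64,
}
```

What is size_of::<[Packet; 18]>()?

Record: payload_len at 0 (size 4, align 4) → ends 4; seq at 4 (size 4, align 4) → ends 8; dst at 8 (size 8, align 8) → ends 16; window at 16 (size 8, align 8) → ends 24; length at 24 (size 4, align 4) → ends 28; tail pad 4 to reach multiple of 8; total 32 bytes, alignment 8
stride at 0 (size 1, align 1) → ends 1
depth at 1 (size 1, align 1) → ends 2
pitch at 2 (size 2, align 2) → ends 4
pad 4 to align 8 for width
width at 8 (size 32, align 8) → ends 40
height at 40 (size 4, align 4) → ends 44
channels at 44 (size 1, align 1) → ends 45
pad 3 to align 8 for layer
layer at 48 (size 8, align 8) → ends 56
total 56 bytes, alignment 8
array of 18: 18 × 56 = 1008

1008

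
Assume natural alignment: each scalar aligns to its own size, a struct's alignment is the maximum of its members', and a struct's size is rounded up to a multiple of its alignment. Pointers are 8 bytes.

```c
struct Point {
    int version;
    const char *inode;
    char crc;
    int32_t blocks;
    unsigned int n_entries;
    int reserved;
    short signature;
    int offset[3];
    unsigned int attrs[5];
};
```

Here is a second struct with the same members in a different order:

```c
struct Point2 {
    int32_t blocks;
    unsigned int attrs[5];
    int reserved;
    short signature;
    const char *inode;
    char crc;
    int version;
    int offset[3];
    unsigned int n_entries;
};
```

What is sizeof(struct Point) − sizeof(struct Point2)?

0..4  version  (4B, 4-aligned)
4..8  -- padding (4B)
8..16  inode  (8B, 8-aligned)
16..17  crc  (1B, 1-aligned)
17..20  -- padding (3B)
20..24  blocks  (4B, 4-aligned)
24..28  n_entries  (4B, 4-aligned)
28..32  reserved  (4B, 4-aligned)
32..34  signature  (2B, 2-aligned)
34..36  -- padding (2B)
36..48  offset  (12B, 4-aligned)
48..68  attrs  (20B, 4-aligned)
68..72  -- tail padding (4B)
sizeof = 72, alignof = 8
— Point2 —
0..4  blocks  (4B, 4-aligned)
4..24  attrs  (20B, 4-aligned)
24..28  reserved  (4B, 4-aligned)
28..30  signature  (2B, 2-aligned)
30..32  -- padding (2B)
32..40  inode  (8B, 8-aligned)
40..41  crc  (1B, 1-aligned)
41..44  -- padding (3B)
44..48  version  (4B, 4-aligned)
48..60  offset  (12B, 4-aligned)
60..64  n_entries  (4B, 4-aligned)
sizeof = 64, alignof = 8
72 − 64 = 8

8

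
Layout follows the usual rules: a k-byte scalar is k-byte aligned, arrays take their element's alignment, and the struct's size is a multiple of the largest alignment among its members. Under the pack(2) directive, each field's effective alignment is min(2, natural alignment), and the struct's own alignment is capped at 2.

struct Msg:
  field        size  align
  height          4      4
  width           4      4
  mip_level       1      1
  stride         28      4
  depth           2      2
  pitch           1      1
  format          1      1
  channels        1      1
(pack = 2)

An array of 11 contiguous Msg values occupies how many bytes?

0..4  height  (4B, 2-aligned)
4..8  width  (4B, 2-aligned)
8..9  mip_level  (1B, 1-aligned)
9..10  -- padding (1B)
10..38  stride  (28B, 2-aligned)
38..40  depth  (2B, 2-aligned)
40..41  pitch  (1B, 1-aligned)
41..42  format  (1B, 1-aligned)
42..43  channels  (1B, 1-aligned)
43..44  -- tail padding (1B)
sizeof = 44, alignof = 2
array of 11: 11 × 44 = 484

484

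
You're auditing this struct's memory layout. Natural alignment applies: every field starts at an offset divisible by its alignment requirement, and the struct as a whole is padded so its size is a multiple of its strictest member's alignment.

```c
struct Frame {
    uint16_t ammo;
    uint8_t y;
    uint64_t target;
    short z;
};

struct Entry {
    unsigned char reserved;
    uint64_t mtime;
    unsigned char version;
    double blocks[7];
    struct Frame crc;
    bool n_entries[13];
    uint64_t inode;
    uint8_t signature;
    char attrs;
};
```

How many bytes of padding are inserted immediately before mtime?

7

Frame: @0: ammo [2B, align 2] → 2; @2: y [1B, align 1] → 3; +5 pad (align 8); @8: target [8B, align 8] → 16; @16: z [2B, align 2] → 18; +6 tail pad (align 8); size 24, align 8
@0: reserved [1B, align 1] → 1
+7 pad (align 8)
@8: mtime [8B, align 8] → 16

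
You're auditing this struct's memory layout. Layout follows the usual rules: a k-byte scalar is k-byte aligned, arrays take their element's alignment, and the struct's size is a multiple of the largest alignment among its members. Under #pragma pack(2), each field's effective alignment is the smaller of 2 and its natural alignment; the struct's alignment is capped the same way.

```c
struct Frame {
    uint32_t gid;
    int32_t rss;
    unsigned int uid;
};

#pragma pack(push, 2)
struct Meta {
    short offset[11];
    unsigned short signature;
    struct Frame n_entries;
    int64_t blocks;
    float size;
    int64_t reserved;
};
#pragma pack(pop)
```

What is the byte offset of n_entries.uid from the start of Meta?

Frame: gid at 0 (size 4, align 4) → ends 4; rss at 4 (size 4, align 4) → ends 8; uid at 8 (size 4, align 4) → ends 12; total 12 bytes, alignment 4
offset at 0 (size 22, align 2) → ends 22
signature at 22 (size 2, align 2) → ends 24
n_entries at 24 (size 12, align 2) → ends 36
within Frame: uid at 8
24 + 8 = 32

32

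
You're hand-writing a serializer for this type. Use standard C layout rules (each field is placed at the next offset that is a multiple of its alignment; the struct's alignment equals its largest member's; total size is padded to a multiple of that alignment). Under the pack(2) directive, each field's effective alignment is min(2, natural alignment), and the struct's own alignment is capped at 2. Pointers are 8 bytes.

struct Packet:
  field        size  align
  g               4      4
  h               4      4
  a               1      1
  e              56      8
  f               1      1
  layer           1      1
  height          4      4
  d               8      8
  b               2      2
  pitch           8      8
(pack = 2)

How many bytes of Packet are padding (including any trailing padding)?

1

@0: g [4B, align 2] → 4
@4: h [4B, align 2] → 8
@8: a [1B, align 1] → 9
+1 pad (align 2)
@10: e [56B, align 2] → 66
@66: f [1B, align 1] → 67
@67: layer [1B, align 1] → 68
@68: height [4B, align 2] → 72
@72: d [8B, align 2] → 80
@80: b [2B, align 2] → 82
@82: pitch [8B, align 2] → 90
size 90, align 2
data bytes 89, size 90 → padding 1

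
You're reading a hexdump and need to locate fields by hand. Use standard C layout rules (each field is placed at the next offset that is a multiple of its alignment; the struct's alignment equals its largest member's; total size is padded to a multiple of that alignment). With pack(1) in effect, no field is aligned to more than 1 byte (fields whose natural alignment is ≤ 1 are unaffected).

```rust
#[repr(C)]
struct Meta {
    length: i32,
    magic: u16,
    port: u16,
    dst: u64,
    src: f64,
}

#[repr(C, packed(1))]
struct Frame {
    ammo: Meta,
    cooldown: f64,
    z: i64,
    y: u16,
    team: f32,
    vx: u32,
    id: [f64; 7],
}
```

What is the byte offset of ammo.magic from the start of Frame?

4

Meta: 0..4  length  (4B, 4-aligned); 4..6  magic  (2B, 2-aligned); 6..8  port  (2B, 2-aligned); 8..16  dst  (8B, 8-aligned); 16..24  src  (8B, 8-aligned); sizeof = 24, alignof = 8
0..24  ammo  (24B, 1-aligned)
within Meta: magic at 4
0 + 4 = 4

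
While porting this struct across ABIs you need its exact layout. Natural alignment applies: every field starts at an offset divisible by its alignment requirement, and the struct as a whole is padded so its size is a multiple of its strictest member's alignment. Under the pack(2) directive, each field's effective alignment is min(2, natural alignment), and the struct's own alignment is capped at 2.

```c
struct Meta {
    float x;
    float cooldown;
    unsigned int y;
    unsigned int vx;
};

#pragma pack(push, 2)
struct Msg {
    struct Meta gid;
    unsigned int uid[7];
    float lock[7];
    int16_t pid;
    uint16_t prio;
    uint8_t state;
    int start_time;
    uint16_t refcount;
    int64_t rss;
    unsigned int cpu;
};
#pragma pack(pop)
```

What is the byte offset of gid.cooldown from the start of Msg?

4

Meta: 0..4  x  (4B, 4-aligned); 4..8  cooldown  (4B, 4-aligned); 8..12  y  (4B, 4-aligned); 12..16  vx  (4B, 4-aligned); sizeof = 16, alignof = 4
0..16  gid  (16B, 2-aligned)
within Meta: cooldown at 4
0 + 4 = 4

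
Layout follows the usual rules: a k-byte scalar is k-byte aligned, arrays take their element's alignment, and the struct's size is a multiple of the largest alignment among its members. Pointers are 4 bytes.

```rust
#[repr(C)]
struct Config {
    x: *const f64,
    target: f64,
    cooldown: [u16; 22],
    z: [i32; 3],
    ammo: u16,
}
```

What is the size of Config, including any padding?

@0: x [4B, align 4] → 4
+4 pad (align 8)
@8: target [8B, align 8] → 16
@16: cooldown [44B, align 2] → 60
@60: z [12B, align 4] → 72
@72: ammo [2B, align 2] → 74
+6 tail pad (align 8)
size 80, align 8

80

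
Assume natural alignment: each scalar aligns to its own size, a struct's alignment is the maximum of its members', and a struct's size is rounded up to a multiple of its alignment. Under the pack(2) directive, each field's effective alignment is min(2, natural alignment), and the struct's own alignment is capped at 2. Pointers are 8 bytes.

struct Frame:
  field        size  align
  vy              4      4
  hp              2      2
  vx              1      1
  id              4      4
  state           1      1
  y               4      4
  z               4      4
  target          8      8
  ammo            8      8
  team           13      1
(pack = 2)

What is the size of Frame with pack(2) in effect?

@0: vy [4B, align 2] → 4
@4: hp [2B, align 2] → 6
@6: vx [1B, align 1] → 7
+1 pad (align 2)
@8: id [4B, align 2] → 12
@12: state [1B, align 1] → 13
+1 pad (align 2)
@14: y [4B, align 2] → 18
@18: z [4B, align 2] → 22
@22: target [8B, align 2] → 30
@30: ammo [8B, align 2] → 38
@38: team [13B, align 1] → 51
+1 tail pad (align 2)
size 52, align 2

52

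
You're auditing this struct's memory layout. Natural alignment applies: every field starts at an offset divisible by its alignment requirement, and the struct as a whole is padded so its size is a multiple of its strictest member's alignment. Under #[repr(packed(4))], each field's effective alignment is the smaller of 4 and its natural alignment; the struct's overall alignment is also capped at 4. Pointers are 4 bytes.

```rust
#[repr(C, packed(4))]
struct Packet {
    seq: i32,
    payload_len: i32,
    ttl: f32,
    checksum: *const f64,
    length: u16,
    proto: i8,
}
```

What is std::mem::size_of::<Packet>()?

seq at 0 (size 4, align 4) → ends 4
payload_len at 4 (size 4, align 4) → ends 8
ttl at 8 (size 4, align 4) → ends 12
checksum at 12 (size 4, align 4) → ends 16
length at 16 (size 2, align 2) → ends 18
proto at 18 (size 1, align 1) → ends 19
tail pad 1 to reach multiple of 4
total 20 bytes, alignment 4

20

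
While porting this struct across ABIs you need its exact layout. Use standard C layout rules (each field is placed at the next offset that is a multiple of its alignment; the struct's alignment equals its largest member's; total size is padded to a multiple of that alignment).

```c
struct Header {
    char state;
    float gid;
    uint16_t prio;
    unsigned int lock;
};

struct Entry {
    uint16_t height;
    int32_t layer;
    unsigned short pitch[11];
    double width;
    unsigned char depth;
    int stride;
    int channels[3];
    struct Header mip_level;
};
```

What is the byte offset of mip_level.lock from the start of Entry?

72

Header: @0: state [1B, align 1] → 1; +3 pad (align 4); @4: gid [4B, align 4] → 8; @8: prio [2B, align 2] → 10; +2 pad (align 4); @12: lock [4B, align 4] → 16; size 16, align 4
@0: height [2B, align 2] → 2
+2 pad (align 4)
@4: layer [4B, align 4] → 8
@8: pitch [22B, align 2] → 30
+2 pad (align 8)
@32: width [8B, align 8] → 40
@40: depth [1B, align 1] → 41
+3 pad (align 4)
@44: stride [4B, align 4] → 48
@48: channels [12B, align 4] → 60
@60: mip_level [16B, align 4] → 76
within Header: lock at 12
60 + 12 = 72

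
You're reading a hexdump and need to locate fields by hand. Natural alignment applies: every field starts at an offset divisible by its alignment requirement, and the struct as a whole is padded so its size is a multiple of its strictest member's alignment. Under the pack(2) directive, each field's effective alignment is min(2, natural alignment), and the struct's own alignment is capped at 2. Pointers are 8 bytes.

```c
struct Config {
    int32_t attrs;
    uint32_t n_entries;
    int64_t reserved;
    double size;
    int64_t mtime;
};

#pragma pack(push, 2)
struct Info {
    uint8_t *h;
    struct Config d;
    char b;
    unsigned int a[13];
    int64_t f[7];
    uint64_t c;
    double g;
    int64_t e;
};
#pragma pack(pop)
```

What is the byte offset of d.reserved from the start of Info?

Config: attrs at 0 (size 4, align 4) → ends 4; n_entries at 4 (size 4, align 4) → ends 8; reserved at 8 (size 8, align 8) → ends 16; size at 16 (size 8, align 8) → ends 24; mtime at 24 (size 8, align 8) → ends 32; total 32 bytes, alignment 8
h at 0 (size 8, align 2) → ends 8
d at 8 (size 32, align 2) → ends 40
within Config: reserved at 8
8 + 8 = 16

16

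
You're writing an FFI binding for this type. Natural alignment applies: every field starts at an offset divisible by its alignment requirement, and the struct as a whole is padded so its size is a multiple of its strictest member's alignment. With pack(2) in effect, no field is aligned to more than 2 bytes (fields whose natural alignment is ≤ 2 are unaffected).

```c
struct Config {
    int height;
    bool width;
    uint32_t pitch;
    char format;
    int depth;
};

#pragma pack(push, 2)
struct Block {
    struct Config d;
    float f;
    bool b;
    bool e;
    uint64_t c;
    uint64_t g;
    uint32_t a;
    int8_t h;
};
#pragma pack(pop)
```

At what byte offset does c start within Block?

26

Config: height at 0 (size 4, align 4) → ends 4; width at 4 (size 1, align 1) → ends 5; pad 3 to align 4 for pitch; pitch at 8 (size 4, align 4) → ends 12; format at 12 (size 1, align 1) → ends 13; pad 3 to align 4 for depth; depth at 16 (size 4, align 4) → ends 20; total 20 bytes, alignment 4
d at 0 (size 20, align 2) → ends 20
f at 20 (size 4, align 2) → ends 24
b at 24 (size 1, align 1) → ends 25
e at 25 (size 1, align 1) → ends 26
c at 26 (size 8, align 2) → ends 34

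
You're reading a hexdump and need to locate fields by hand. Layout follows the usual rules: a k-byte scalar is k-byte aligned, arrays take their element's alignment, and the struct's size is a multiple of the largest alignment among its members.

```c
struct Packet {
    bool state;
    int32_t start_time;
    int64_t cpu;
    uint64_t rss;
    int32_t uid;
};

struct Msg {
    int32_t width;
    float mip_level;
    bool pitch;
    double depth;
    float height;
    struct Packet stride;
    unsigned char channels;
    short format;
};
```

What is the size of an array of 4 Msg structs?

Packet: 0..1  state  (1B, 1-aligned); 1..4  -- padding (3B); 4..8  start_time  (4B, 4-aligned); 8..16  cpu  (8B, 8-aligned); 16..24  rss  (8B, 8-aligned); 24..28  uid  (4B, 4-aligned); 28..32  -- tail padding (4B); sizeof = 32, alignof = 8
0..4  width  (4B, 4-aligned)
4..8  mip_level  (4B, 4-aligned)
8..9  pitch  (1B, 1-aligned)
9..16  -- padding (7B)
16..24  depth  (8B, 8-aligned)
24..28  height  (4B, 4-aligned)
28..32  -- padding (4B)
32..64  stride  (32B, 8-aligned)
64..65  channels  (1B, 1-aligned)
65..66  -- padding (1B)
66..68  format  (2B, 2-aligned)
68..72  -- tail padding (4B)
sizeof = 72, alignof = 8
array of 4: 4 × 72 = 288

288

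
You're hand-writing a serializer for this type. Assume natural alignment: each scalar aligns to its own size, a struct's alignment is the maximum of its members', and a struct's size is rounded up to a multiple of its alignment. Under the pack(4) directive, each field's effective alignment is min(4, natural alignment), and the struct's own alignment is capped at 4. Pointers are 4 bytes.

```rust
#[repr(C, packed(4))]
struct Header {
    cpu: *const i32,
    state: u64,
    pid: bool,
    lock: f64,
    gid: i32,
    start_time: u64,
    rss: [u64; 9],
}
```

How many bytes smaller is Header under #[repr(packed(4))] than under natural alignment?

natural layout:
  cpu at 0 (size 4, align 4) → ends 4
  pad 4 to align 8 for state
  state at 8 (size 8, align 8) → ends 16
  pid at 16 (size 1, align 1) → ends 17
  pad 7 to align 8 for lock
  lock at 24 (size 8, align 8) → ends 32
  gid at 32 (size 4, align 4) → ends 36
  pad 4 to align 8 for start_time
  start_time at 40 (size 8, align 8) → ends 48
  rss at 48 (size 72, align 8) → ends 120
  total 120 bytes, alignment 8
packed(4) layout:
  cpu at 0 (size 4, align 4) → ends 4
  state at 4 (size 8, align 4) → ends 12
  pid at 12 (size 1, align 1) → ends 13
  pad 3 to align 4 for lock
  lock at 16 (size 8, align 4) → ends 24
  gid at 24 (size 4, align 4) → ends 28
  start_time at 28 (size 8, align 4) → ends 36
  rss at 36 (size 72, align 4) → ends 108
  total 108 bytes, alignment 4
120 − 108 = 12

12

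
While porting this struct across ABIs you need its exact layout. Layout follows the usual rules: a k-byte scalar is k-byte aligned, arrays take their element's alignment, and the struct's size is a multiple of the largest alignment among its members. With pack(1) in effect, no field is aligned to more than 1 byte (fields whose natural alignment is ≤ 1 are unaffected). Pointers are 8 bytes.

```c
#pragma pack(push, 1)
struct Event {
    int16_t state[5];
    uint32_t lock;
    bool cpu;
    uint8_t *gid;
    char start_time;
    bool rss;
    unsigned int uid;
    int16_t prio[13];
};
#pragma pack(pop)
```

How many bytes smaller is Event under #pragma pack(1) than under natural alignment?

natural layout:
  @0: state [10B, align 2] → 10
  +2 pad (align 4)
  @12: lock [4B, align 4] → 16
  @16: cpu [1B, align 1] → 17
  +7 pad (align 8)
  @24: gid [8B, align 8] → 32
  @32: start_time [1B, align 1] → 33
  @33: rss [1B, align 1] → 34
  +2 pad (align 4)
  @36: uid [4B, align 4] → 40
  @40: prio [26B, align 2] → 66
  +6 tail pad (align 8)
  size 72, align 8
packed(1) layout:
  @0: state [10B, align 1] → 10
  @10: lock [4B, align 1] → 14
  @14: cpu [1B, align 1] → 15
  @15: gid [8B, align 1] → 23
  @23: start_time [1B, align 1] → 24
  @24: rss [1B, align 1] → 25
  @25: uid [4B, align 1] → 29
  @29: prio [26B, align 1] → 55
  size 55, align 1
72 − 55 = 17

17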